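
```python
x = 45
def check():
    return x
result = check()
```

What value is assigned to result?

Step 1: x = 45 is defined in the global scope.
Step 2: check() looks up x. No local x exists, so Python checks the global scope via LEGB rule and finds x = 45.
Step 3: result = 45

The answer is 45.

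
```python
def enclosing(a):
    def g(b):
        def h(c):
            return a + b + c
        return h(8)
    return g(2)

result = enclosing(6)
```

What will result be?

Step 1: a = 6, b = 2, c = 8 across three nested scopes.
Step 2: h() accesses all three via LEGB rule.
Step 3: result = 6 + 2 + 8 = 16

The answer is 16.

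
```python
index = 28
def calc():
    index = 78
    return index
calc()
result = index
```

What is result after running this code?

Step 1: index = 28 globally.
Step 2: calc() creates a LOCAL index = 78 (no global keyword!).
Step 3: The global index is unchanged. result = 28

The answer is 28.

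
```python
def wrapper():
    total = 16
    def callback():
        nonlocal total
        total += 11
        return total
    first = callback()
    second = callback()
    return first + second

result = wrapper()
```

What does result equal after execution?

Step 1: total starts at 16.
Step 2: First call: total = 16 + 11 = 27, returns 27.
Step 3: Second call: total = 27 + 11 = 38, returns 38.
Step 4: result = 27 + 38 = 65

The answer is 65.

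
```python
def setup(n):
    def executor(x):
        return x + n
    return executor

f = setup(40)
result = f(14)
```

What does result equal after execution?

Step 1: setup(40) creates a closure that captures n = 40.
Step 2: f(14) calls the closure with x = 14, returning 14 + 40 = 54.
Step 3: result = 54

The answer is 54.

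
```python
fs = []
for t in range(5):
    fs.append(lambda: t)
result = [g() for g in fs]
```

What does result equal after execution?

Step 1: All 5 lambdas share the same variable t.
Step 2: After the loop, t = 4.
Step 3: Each call returns 4. result = [4, 4, 4, 4, 4]

The answer is [4, 4, 4, 4, 4].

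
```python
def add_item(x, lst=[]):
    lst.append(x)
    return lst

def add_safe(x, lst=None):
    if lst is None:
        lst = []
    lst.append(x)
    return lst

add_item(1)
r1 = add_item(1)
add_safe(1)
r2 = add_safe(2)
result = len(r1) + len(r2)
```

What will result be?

Step 1: add_item shares mutable default: after 2 calls, lst = [1, 1], len = 2.
Step 2: add_safe creates fresh list each time: r2 = [2], len = 1.
Step 3: result = 2 + 1 = 3

The answer is 3.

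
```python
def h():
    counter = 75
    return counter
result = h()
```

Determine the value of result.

Step 1: h() defines counter = 75 in its local scope.
Step 2: return counter finds the local variable counter = 75.
Step 3: result = 75

The answer is 75.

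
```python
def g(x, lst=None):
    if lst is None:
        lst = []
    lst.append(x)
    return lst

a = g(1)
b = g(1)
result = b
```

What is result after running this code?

Step 1: None default with guard creates a NEW list each call.
Step 2: a = [1] (fresh list). b = [1] (another fresh list).
Step 3: result = [1] (this is the fix for mutable default)

The answer is [1].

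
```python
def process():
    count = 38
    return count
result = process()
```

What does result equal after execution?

Step 1: process() defines count = 38 in its local scope.
Step 2: return count finds the local variable count = 38.
Step 3: result = 38

The answer is 38.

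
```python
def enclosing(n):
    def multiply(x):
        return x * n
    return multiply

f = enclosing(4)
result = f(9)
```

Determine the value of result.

Step 1: enclosing(4) returns multiply closure with n = 4.
Step 2: f(9) computes 9 * 4 = 36.
Step 3: result = 36

The answer is 36.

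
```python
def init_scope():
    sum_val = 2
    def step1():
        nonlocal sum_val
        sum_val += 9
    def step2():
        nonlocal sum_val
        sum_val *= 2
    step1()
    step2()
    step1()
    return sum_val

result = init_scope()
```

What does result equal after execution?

Step 1: sum_val = 2.
Step 2: step1(): sum_val = 2 + 9 = 11.
Step 3: step2(): sum_val = 11 * 2 = 22.
Step 4: step1(): sum_val = 22 + 9 = 31. result = 31

The answer is 31.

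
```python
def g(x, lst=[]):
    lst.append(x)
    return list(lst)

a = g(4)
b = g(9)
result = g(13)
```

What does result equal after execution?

Step 1: Default list is shared. list() creates copies for return values.
Step 2: Internal list grows: [4] -> [4, 9] -> [4, 9, 13].
Step 3: result = [4, 9, 13]

The answer is [4, 9, 13].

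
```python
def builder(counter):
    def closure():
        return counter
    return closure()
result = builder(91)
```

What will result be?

Step 1: builder(91) binds parameter counter = 91.
Step 2: closure() looks up counter in enclosing scope and finds the parameter counter = 91.
Step 3: result = 91

The answer is 91.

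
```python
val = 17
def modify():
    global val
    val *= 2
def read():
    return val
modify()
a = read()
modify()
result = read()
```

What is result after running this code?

Step 1: val = 17.
Step 2: First modify(): val = 17 * 2 = 34.
Step 3: Second modify(): val = 34 * 2 = 68.
Step 4: read() returns 68

The answer is 68.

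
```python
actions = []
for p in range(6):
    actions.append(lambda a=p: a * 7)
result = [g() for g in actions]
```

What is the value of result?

Step 1: Default arg a=p captures p at each iteration.
Step 2: actions[k] has a defaulting to k, returns k * 7.
Step 3: result = [0, 7, 14, 21, 28, 35]

The answer is [0, 7, 14, 21, 28, 35].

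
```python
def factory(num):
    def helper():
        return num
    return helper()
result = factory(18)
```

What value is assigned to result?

Step 1: factory(18) binds parameter num = 18.
Step 2: helper() looks up num in enclosing scope and finds the parameter num = 18.
Step 3: result = 18

The answer is 18.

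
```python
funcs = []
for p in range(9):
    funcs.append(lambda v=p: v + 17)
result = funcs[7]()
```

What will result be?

Step 1: Default argument v=p captures p's value at definition time.
Step 2: funcs[7] was defined when p = 7, so v defaults to 7.
Step 3: result = 7 + 17 = 24 (default arg fixes the late binding issue)

The answer is 24.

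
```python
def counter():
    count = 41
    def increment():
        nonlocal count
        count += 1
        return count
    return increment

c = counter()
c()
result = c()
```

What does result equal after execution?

Step 1: counter() creates closure with count = 41.
Step 2: Each c() call increments count via nonlocal. After 2 calls: 41 + 2 = 43.
Step 3: result = 43

The answer is 43.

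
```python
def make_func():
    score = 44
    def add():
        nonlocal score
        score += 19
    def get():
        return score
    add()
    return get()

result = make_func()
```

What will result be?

Step 1: score = 44. add() modifies it via nonlocal, get() reads it.
Step 2: add() makes score = 44 + 19 = 63.
Step 3: get() returns 63. result = 63

The answer is 63.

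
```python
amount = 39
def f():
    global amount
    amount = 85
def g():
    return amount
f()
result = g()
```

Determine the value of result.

Step 1: amount = 39.
Step 2: f() sets global amount = 85.
Step 3: g() reads global amount = 85. result = 85

The answer is 85.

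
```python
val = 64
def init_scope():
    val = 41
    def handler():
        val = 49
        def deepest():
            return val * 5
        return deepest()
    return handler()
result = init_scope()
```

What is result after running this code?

Step 1: deepest() looks up val through LEGB: not local, finds val = 49 in enclosing handler().
Step 2: Returns 49 * 5 = 245.
Step 3: result = 245

The answer is 245.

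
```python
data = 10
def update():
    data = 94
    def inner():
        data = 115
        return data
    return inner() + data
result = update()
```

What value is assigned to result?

Step 1: update() has local data = 94. inner() has local data = 115.
Step 2: inner() returns its local data = 115.
Step 3: update() returns 115 + its own data (94) = 209

The answer is 209.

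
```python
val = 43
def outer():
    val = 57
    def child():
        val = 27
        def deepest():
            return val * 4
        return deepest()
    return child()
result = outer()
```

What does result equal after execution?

Step 1: deepest() looks up val through LEGB: not local, finds val = 27 in enclosing child().
Step 2: Returns 27 * 4 = 108.
Step 3: result = 108

The answer is 108.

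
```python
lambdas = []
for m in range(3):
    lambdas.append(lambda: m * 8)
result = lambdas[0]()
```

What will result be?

Step 1: All lambdas reference the same variable m (late binding).
Step 2: After the loop, m = 2. Every lambda returns m * 8.
Step 3: lambdas[0]() = 2 * 8 = 16

The answer is 16.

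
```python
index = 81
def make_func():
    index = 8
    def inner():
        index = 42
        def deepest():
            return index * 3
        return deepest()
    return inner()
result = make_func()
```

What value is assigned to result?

Step 1: deepest() looks up index through LEGB: not local, finds index = 42 in enclosing inner().
Step 2: Returns 42 * 3 = 126.
Step 3: result = 126

The answer is 126.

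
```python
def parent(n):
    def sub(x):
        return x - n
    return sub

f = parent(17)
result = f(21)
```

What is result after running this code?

Step 1: parent(17) creates a closure capturing n = 17.
Step 2: f(21) computes 21 - 17 = 4.
Step 3: result = 4

The answer is 4.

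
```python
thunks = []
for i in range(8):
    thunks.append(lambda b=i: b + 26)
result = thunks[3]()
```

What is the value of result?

Step 1: Default argument b=i captures i's value at definition time.
Step 2: thunks[3] was defined when i = 3, so b defaults to 3.
Step 3: result = 3 + 26 = 29 (default arg fixes the late binding issue)

The answer is 29.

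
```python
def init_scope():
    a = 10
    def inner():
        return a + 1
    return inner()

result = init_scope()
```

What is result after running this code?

Step 1: init_scope() defines a = 10.
Step 2: inner() reads a = 10 from enclosing scope, returns 10 + 1 = 11.
Step 3: result = 11

The answer is 11.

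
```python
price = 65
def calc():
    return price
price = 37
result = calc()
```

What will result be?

Step 1: price is first set to 65, then reassigned to 37.
Step 2: calc() is called after the reassignment, so it looks up the current global price = 37.
Step 3: result = 37

The answer is 37.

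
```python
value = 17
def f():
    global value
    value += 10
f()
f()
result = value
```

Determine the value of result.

Step 1: value = 17.
Step 2: First f(): value = 17 + 10 = 27.
Step 3: Second f(): value = 27 + 10 = 37. result = 37

The answer is 37.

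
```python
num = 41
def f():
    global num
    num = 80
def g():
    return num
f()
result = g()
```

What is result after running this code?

Step 1: num = 41.
Step 2: f() sets global num = 80.
Step 3: g() reads global num = 80. result = 80

The answer is 80.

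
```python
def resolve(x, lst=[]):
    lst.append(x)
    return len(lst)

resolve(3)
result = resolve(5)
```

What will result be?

Step 1: Mutable default list persists between calls.
Step 2: First call: lst = [3], len = 1. Second call: lst = [3, 5], len = 2.
Step 3: result = 2

The answer is 2.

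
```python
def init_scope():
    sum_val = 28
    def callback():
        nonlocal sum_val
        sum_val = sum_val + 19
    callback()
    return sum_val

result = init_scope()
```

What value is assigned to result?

Step 1: init_scope() sets sum_val = 28.
Step 2: callback() uses nonlocal to modify sum_val in init_scope's scope: sum_val = 28 + 19 = 47.
Step 3: init_scope() returns the modified sum_val = 47

The answer is 47.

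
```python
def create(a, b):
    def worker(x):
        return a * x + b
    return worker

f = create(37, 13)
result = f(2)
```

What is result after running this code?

Step 1: create(37, 13) captures a = 37, b = 13.
Step 2: f(2) computes 37 * 2 + 13 = 87.
Step 3: result = 87

The answer is 87.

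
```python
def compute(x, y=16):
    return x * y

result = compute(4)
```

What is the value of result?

Step 1: compute(4) uses default y = 16.
Step 2: Returns 4 * 16 = 64.
Step 3: result = 64

The answer is 64.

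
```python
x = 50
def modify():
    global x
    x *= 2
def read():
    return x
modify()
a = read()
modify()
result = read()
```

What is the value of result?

Step 1: x = 50.
Step 2: First modify(): x = 50 * 2 = 100.
Step 3: Second modify(): x = 100 * 2 = 200.
Step 4: read() returns 200

The answer is 200.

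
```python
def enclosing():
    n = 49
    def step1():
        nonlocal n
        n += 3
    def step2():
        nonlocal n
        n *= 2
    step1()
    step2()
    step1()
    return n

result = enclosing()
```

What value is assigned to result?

Step 1: n = 49.
Step 2: step1(): n = 49 + 3 = 52.
Step 3: step2(): n = 52 * 2 = 104.
Step 4: step1(): n = 104 + 3 = 107. result = 107

The answer is 107.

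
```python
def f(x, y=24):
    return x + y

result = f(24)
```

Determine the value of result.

Step 1: f(24) uses default y = 24.
Step 2: Returns 24 + 24 = 48.
Step 3: result = 48

The answer is 48.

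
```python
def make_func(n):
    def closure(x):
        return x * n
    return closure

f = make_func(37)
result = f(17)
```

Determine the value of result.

Step 1: make_func(37) creates a closure capturing n = 37.
Step 2: f(17) computes 17 * 37 = 629.
Step 3: result = 629

The answer is 629.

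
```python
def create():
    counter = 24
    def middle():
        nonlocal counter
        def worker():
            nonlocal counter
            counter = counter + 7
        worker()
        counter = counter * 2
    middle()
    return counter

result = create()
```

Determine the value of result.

Step 1: counter = 24.
Step 2: worker() adds 7: counter = 24 + 7 = 31.
Step 3: middle() doubles: counter = 31 * 2 = 62.
Step 4: result = 62

The answer is 62.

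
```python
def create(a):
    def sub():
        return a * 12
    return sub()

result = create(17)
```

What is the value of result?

Step 1: create(17) binds parameter a = 17.
Step 2: sub() accesses a = 17 from enclosing scope.
Step 3: result = 17 * 12 = 204

The answer is 204.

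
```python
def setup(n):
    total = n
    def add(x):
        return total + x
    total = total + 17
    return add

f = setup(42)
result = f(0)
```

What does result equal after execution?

Step 1: setup(42) sets total = 42, then total = 42 + 17 = 59.
Step 2: Closures capture by reference, so add sees total = 59.
Step 3: f(0) returns 59 + 0 = 59

The answer is 59.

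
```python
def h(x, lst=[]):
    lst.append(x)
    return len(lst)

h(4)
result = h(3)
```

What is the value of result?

Step 1: Mutable default list persists between calls.
Step 2: First call: lst = [4], len = 1. Second call: lst = [4, 3], len = 2.
Step 3: result = 2

The answer is 2.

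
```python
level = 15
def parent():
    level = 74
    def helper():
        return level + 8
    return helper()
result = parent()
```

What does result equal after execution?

Step 1: parent() shadows global level with level = 74.
Step 2: helper() finds level = 74 in enclosing scope, computes 74 + 8 = 82.
Step 3: result = 82

The answer is 82.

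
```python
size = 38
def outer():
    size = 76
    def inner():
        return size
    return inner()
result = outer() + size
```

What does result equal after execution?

Step 1: Global size = 38. outer() shadows with size = 76.
Step 2: inner() returns enclosing size = 76. outer() = 76.
Step 3: result = 76 + global size (38) = 114

The answer is 114.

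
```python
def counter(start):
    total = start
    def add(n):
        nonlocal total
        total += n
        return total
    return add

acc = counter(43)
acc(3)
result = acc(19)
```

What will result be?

Step 1: counter(43) creates closure with total = 43.
Step 2: First acc(3): total = 43 + 3 = 46.
Step 3: Second acc(19): total = 46 + 19 = 65. result = 65

The answer is 65.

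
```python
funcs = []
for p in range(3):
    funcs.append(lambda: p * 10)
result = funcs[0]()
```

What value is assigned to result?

Step 1: All lambdas reference the same variable p (late binding).
Step 2: After the loop, p = 2. Every lambda returns p * 10.
Step 3: funcs[0]() = 2 * 10 = 20

The answer is 20.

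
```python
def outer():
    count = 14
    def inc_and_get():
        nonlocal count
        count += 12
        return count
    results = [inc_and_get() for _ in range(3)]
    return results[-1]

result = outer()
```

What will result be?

Step 1: count = 14.
Step 2: Three calls to inc_and_get(), each adding 12.
Step 3: Last value = 14 + 12 * 3 = 50

The answer is 50.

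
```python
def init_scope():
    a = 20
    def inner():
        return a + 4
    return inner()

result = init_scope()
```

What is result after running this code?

Step 1: init_scope() defines a = 20.
Step 2: inner() reads a = 20 from enclosing scope, returns 20 + 4 = 24.
Step 3: result = 24

The answer is 24.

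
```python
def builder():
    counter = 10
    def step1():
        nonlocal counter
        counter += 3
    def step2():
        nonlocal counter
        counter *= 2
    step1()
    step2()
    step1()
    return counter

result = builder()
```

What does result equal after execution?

Step 1: counter = 10.
Step 2: step1(): counter = 10 + 3 = 13.
Step 3: step2(): counter = 13 * 2 = 26.
Step 4: step1(): counter = 26 + 3 = 29. result = 29

The answer is 29.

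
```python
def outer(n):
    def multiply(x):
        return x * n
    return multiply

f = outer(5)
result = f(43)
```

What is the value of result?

Step 1: outer(5) returns multiply closure with n = 5.
Step 2: f(43) computes 43 * 5 = 215.
Step 3: result = 215

The answer is 215.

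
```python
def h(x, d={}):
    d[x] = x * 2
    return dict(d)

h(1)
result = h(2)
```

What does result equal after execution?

Step 1: Mutable default dict is shared across calls.
Step 2: First call adds 1: 2. Second call adds 2: 4.
Step 3: result = {1: 2, 2: 4}

The answer is {1: 2, 2: 4}.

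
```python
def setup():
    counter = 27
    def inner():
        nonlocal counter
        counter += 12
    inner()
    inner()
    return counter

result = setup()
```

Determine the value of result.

Step 1: counter starts at 27.
Step 2: inner() is called 2 times, each adding 12.
Step 3: counter = 27 + 12 * 2 = 51

The answer is 51.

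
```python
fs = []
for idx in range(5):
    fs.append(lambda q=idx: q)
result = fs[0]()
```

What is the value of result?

Step 1: Default argument q=idx captures idx's value at each iteration.
Step 2: fs[0] captured q = 0 when idx was 0.
Step 3: result = 0

The answer is 0.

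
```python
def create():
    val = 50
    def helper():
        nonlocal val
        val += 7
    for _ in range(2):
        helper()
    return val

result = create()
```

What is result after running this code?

Step 1: val = 50.
Step 2: helper() is called 2 times in a loop, each adding 7 via nonlocal.
Step 3: val = 50 + 7 * 2 = 64

The answer is 64.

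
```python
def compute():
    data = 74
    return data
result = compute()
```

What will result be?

Step 1: compute() defines data = 74 in its local scope.
Step 2: return data finds the local variable data = 74.
Step 3: result = 74

The answer is 74.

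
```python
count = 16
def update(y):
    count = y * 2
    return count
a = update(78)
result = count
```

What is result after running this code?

Step 1: Global count = 16.
Step 2: update(78) creates local count = 78 * 2 = 156.
Step 3: Global count unchanged because no global keyword. result = 16

The answer is 16.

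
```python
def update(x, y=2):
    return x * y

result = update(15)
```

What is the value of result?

Step 1: update(15) uses default y = 2.
Step 2: Returns 15 * 2 = 30.
Step 3: result = 30

The answer is 30.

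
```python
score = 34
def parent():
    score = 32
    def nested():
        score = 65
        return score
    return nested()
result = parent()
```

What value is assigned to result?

Step 1: Three scopes define score: global (34), parent (32), nested (65).
Step 2: nested() has its own local score = 65, which shadows both enclosing and global.
Step 3: result = 65 (local wins in LEGB)

The answer is 65.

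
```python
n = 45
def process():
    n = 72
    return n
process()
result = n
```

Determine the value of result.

Step 1: n = 45 globally.
Step 2: process() creates a LOCAL n = 72 (no global keyword!).
Step 3: The global n is unchanged. result = 45

The answer is 45.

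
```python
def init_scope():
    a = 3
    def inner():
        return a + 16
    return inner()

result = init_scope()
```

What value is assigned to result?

Step 1: init_scope() defines a = 3.
Step 2: inner() reads a = 3 from enclosing scope, returns 3 + 16 = 19.
Step 3: result = 19

The answer is 19.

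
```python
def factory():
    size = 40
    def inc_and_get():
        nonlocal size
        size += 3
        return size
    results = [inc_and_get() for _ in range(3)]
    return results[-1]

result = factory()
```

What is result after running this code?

Step 1: size = 40.
Step 2: Three calls to inc_and_get(), each adding 3.
Step 3: Last value = 40 + 3 * 3 = 49

The answer is 49.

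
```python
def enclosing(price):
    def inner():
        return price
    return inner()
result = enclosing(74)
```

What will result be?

Step 1: enclosing(74) binds parameter price = 74.
Step 2: inner() looks up price in enclosing scope and finds the parameter price = 74.
Step 3: result = 74

The answer is 74.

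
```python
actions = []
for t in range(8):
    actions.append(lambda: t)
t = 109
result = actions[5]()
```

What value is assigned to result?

Step 1: Lambdas capture the variable t by reference, not by value.
Step 2: After the loop, t is reassigned to 109.
Step 3: actions[5]() looks up the current t = 109. result = 109

The answer is 109.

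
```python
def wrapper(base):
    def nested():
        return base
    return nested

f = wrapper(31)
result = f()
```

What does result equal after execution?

Step 1: wrapper(31) creates closure capturing base = 31.
Step 2: f() returns the captured base = 31.
Step 3: result = 31

The answer is 31.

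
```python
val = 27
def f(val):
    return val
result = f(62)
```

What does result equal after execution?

Step 1: Global val = 27.
Step 2: f(62) takes parameter val = 62, which shadows the global.
Step 3: result = 62

The answer is 62.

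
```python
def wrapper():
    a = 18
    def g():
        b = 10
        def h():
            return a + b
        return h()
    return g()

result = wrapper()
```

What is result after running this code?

Step 1: wrapper() defines a = 18. g() defines b = 10.
Step 2: h() accesses both from enclosing scopes: a = 18, b = 10.
Step 3: result = 18 + 10 = 28

The answer is 28.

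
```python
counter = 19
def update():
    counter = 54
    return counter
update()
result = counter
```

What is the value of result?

Step 1: Global counter = 19.
Step 2: update() creates local counter = 54 (shadow, not modification).
Step 3: After update() returns, global counter is unchanged. result = 19

The answer is 19.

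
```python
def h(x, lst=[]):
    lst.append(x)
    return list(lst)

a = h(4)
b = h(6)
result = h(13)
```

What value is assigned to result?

Step 1: Default list is shared. list() creates copies for return values.
Step 2: Internal list grows: [4] -> [4, 6] -> [4, 6, 13].
Step 3: result = [4, 6, 13]

The answer is [4, 6, 13].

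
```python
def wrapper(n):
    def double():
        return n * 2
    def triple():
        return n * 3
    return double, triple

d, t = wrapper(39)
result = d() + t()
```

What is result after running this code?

Step 1: Both closures capture the same n = 39.
Step 2: d() = 39 * 2 = 78, t() = 39 * 3 = 117.
Step 3: result = 78 + 117 = 195

The answer is 195.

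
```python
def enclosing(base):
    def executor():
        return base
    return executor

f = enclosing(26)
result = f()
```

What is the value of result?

Step 1: enclosing(26) creates closure capturing base = 26.
Step 2: f() returns the captured base = 26.
Step 3: result = 26

The answer is 26.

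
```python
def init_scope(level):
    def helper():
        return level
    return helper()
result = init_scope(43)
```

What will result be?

Step 1: init_scope(43) binds parameter level = 43.
Step 2: helper() looks up level in enclosing scope and finds the parameter level = 43.
Step 3: result = 43

The answer is 43.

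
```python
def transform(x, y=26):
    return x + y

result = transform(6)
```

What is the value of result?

Step 1: transform(6) uses default y = 26.
Step 2: Returns 6 + 26 = 32.
Step 3: result = 32

The answer is 32.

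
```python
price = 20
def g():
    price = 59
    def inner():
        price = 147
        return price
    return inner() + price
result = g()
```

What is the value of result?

Step 1: g() has local price = 59. inner() has local price = 147.
Step 2: inner() returns its local price = 147.
Step 3: g() returns 147 + its own price (59) = 206

The answer is 206.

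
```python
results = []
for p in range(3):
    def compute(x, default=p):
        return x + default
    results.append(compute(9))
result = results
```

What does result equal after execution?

Step 1: Default argument default=p is evaluated at function definition time.
Step 2: Each iteration creates compute with default = current p value.
Step 3: compute(9) returns 9 + default. results = [9, 10, 11]

The answer is [9, 10, 11].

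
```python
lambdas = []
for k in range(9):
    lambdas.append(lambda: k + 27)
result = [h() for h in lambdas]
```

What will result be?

Step 1: All lambdas capture k by reference. After the loop, k = 8.
Step 2: Each call returns 8 + 27 = 35.
Step 3: result = [35, 35, 35, 35, 35, 35, 35, 35, 35]

The answer is [35, 35, 35, 35, 35, 35, 35, 35, 35].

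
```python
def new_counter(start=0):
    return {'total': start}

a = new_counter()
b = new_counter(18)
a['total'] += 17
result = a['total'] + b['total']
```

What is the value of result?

Step 1: new_counter() returns a new dict each call (immutable default 0).
Step 2: a = {'total': 0}, b = {'total': 18}.
Step 3: a['total'] += 17 = 17. result = 17 + 18 = 35

The answer is 35.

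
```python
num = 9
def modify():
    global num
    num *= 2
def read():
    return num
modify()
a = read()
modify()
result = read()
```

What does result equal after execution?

Step 1: num = 9.
Step 2: First modify(): num = 9 * 2 = 18.
Step 3: Second modify(): num = 18 * 2 = 36.
Step 4: read() returns 36

The answer is 36.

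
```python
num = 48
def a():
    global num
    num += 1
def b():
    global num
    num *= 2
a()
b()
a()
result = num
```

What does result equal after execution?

Step 1: num = 48.
Step 2: a(): num = 48 + 1 = 49.
Step 3: b(): num = 49 * 2 = 98.
Step 4: a(): num = 98 + 1 = 99

The answer is 99.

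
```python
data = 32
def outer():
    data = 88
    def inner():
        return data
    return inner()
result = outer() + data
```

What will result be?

Step 1: Global data = 32. outer() shadows with data = 88.
Step 2: inner() returns enclosing data = 88. outer() = 88.
Step 3: result = 88 + global data (32) = 120

The answer is 120.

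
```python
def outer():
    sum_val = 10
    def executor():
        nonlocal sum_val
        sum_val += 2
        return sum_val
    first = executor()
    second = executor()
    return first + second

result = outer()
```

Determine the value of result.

Step 1: sum_val starts at 10.
Step 2: First call: sum_val = 10 + 2 = 12, returns 12.
Step 3: Second call: sum_val = 12 + 2 = 14, returns 14.
Step 4: result = 12 + 14 = 26

The answer is 26.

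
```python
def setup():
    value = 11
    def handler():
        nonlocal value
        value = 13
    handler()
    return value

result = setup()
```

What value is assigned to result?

Step 1: setup() sets value = 11.
Step 2: handler() uses nonlocal to reassign value = 13.
Step 3: result = 13

The answer is 13.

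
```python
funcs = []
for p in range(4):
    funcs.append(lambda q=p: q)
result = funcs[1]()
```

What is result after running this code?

Step 1: Default argument q=p captures p's value at each iteration.
Step 2: funcs[1] captured q = 1 when p was 1.
Step 3: result = 1

The answer is 1.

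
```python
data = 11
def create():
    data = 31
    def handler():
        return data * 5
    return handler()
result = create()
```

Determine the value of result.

Step 1: create() shadows global data with data = 31.
Step 2: handler() finds data = 31 in enclosing scope, computes 31 * 5 = 155.
Step 3: result = 155

The answer is 155.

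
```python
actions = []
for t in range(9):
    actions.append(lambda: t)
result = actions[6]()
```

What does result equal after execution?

Step 1: The loop creates 9 lambdas, all referencing the same variable t.
Step 2: After the loop, t = 8 (final value).
Step 3: actions[6]() looks up t at call time and finds 8. This is the late binding gotcha. result = 8

The answer is 8.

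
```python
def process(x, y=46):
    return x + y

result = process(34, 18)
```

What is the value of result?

Step 1: process(34, 18) overrides default y with 18.
Step 2: Returns 34 + 18 = 52.
Step 3: result = 52

The answer is 52.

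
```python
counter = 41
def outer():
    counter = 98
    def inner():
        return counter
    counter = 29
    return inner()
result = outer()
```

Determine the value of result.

Step 1: outer() sets counter = 98, then later counter = 29.
Step 2: inner() is called after counter is reassigned to 29. Closures capture variables by reference, not by value.
Step 3: result = 29

The answer is 29.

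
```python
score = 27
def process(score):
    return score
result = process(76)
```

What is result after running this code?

Step 1: Global score = 27.
Step 2: process(76) takes parameter score = 76, which shadows the global.
Step 3: result = 76

The answer is 76.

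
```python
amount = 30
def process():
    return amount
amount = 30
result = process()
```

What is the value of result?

Step 1: amount is first set to 30, then reassigned to 30.
Step 2: process() is called after the reassignment, so it looks up the current global amount = 30.
Step 3: result = 30

The answer is 30.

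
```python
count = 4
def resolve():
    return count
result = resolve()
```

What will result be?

Step 1: count = 4 is defined in the global scope.
Step 2: resolve() looks up count. No local count exists, so Python checks the global scope via LEGB rule and finds count = 4.
Step 3: result = 4

The answer is 4.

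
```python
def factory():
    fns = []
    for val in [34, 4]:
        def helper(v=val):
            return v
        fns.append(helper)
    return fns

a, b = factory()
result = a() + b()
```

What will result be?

Step 1: Default argument v=val captures val at each iteration.
Step 2: a() returns 34 (captured at first iteration), b() returns 4 (captured at second).
Step 3: result = 34 + 4 = 38

The answer is 38.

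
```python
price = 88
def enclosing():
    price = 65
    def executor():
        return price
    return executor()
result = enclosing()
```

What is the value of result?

Step 1: price = 88 globally, but enclosing() defines price = 65 locally.
Step 2: executor() looks up price. Not in local scope, so checks enclosing scope (enclosing) and finds price = 65.
Step 3: result = 65

The answer is 65.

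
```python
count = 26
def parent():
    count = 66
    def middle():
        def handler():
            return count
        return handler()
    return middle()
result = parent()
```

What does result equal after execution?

Step 1: parent() defines count = 66. middle() and handler() have no local count.
Step 2: handler() checks local (none), enclosing middle() (none), enclosing parent() and finds count = 66.
Step 3: result = 66

The answer is 66.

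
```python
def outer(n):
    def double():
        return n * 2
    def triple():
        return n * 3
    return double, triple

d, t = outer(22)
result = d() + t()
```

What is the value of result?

Step 1: Both closures capture the same n = 22.
Step 2: d() = 22 * 2 = 44, t() = 22 * 3 = 66.
Step 3: result = 44 + 66 = 110

The answer is 110.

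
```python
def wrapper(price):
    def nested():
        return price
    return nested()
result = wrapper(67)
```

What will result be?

Step 1: wrapper(67) binds parameter price = 67.
Step 2: nested() looks up price in enclosing scope and finds the parameter price = 67.
Step 3: result = 67

The answer is 67.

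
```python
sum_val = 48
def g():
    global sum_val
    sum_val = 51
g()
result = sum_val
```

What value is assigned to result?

Step 1: sum_val = 48 globally.
Step 2: g() declares global sum_val and sets it to 51.
Step 3: After g(), global sum_val = 51. result = 51

The answer is 51.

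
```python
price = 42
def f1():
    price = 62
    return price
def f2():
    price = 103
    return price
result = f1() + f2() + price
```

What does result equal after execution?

Step 1: Each function shadows global price with its own local.
Step 2: f1() returns 62, f2() returns 103.
Step 3: Global price = 42 is unchanged. result = 62 + 103 + 42 = 207

The answer is 207.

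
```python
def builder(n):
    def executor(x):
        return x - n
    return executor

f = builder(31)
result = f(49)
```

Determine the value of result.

Step 1: builder(31) creates a closure capturing n = 31.
Step 2: f(49) computes 49 - 31 = 18.
Step 3: result = 18

The answer is 18.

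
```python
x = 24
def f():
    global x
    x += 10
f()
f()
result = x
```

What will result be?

Step 1: x = 24.
Step 2: First f(): x = 24 + 10 = 34.
Step 3: Second f(): x = 34 + 10 = 44. result = 44

The answer is 44.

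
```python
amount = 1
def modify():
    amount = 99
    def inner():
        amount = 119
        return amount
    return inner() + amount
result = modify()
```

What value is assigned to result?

Step 1: modify() has local amount = 99. inner() has local amount = 119.
Step 2: inner() returns its local amount = 119.
Step 3: modify() returns 119 + its own amount (99) = 218

The answer is 218.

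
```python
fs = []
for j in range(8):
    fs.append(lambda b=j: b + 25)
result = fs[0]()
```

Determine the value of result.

Step 1: Default argument b=j captures j's value at definition time.
Step 2: fs[0] was defined when j = 0, so b defaults to 0.
Step 3: result = 0 + 25 = 25 (default arg fixes the late binding issue)

The answer is 25.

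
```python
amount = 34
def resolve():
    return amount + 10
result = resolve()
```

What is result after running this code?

Step 1: amount = 34 is defined globally.
Step 2: resolve() looks up amount from global scope = 34, then computes 34 + 10 = 44.
Step 3: result = 44

The answer is 44.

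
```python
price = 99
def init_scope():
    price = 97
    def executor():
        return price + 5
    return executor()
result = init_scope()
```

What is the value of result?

Step 1: init_scope() shadows global price with price = 97.
Step 2: executor() finds price = 97 in enclosing scope, computes 97 + 5 = 102.
Step 3: result = 102

The answer is 102.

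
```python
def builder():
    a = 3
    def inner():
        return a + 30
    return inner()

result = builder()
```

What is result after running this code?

Step 1: builder() defines a = 3.
Step 2: inner() reads a = 3 from enclosing scope, returns 3 + 30 = 33.
Step 3: result = 33

The answer is 33.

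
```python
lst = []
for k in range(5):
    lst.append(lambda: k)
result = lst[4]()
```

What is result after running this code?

Step 1: The loop creates 5 lambdas, all referencing the same variable k.
Step 2: After the loop, k = 4 (final value).
Step 3: lst[4]() looks up k at call time and finds 4. This is the late binding gotcha. result = 4

The answer is 4.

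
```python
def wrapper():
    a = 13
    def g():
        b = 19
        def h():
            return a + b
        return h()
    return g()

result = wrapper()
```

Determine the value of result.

Step 1: wrapper() defines a = 13. g() defines b = 19.
Step 2: h() accesses both from enclosing scopes: a = 13, b = 19.
Step 3: result = 13 + 19 = 32

The answer is 32.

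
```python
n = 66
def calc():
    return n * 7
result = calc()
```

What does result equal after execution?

Step 1: n = 66 is defined globally.
Step 2: calc() looks up n from global scope = 66, then computes 66 * 7 = 462.
Step 3: result = 462

The answer is 462.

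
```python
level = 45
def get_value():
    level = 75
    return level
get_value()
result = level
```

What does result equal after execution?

Step 1: level = 45 globally.
Step 2: get_value() creates a LOCAL level = 75 (no global keyword!).
Step 3: The global level is unchanged. result = 45

The answer is 45.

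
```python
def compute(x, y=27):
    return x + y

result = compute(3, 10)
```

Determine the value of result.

Step 1: compute(3, 10) overrides default y with 10.
Step 2: Returns 3 + 10 = 13.
Step 3: result = 13

The answer is 13.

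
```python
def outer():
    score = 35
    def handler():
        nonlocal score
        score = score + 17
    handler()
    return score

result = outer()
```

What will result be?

Step 1: outer() sets score = 35.
Step 2: handler() uses nonlocal to modify score in outer's scope: score = 35 + 17 = 52.
Step 3: outer() returns the modified score = 52

The answer is 52.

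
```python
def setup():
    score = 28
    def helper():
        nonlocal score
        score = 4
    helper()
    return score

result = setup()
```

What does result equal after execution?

Step 1: setup() sets score = 28.
Step 2: helper() uses nonlocal to reassign score = 4.
Step 3: result = 4

The answer is 4.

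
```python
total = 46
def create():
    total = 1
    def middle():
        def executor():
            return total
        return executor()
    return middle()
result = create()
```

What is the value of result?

Step 1: create() defines total = 1. middle() and executor() have no local total.
Step 2: executor() checks local (none), enclosing middle() (none), enclosing create() and finds total = 1.
Step 3: result = 1

The answer is 1.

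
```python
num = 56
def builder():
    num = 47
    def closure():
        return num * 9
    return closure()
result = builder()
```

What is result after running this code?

Step 1: builder() shadows global num with num = 47.
Step 2: closure() finds num = 47 in enclosing scope, computes 47 * 9 = 423.
Step 3: result = 423

The answer is 423.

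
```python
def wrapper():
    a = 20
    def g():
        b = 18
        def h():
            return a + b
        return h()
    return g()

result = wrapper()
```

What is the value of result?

Step 1: wrapper() defines a = 20. g() defines b = 18.
Step 2: h() accesses both from enclosing scopes: a = 20, b = 18.
Step 3: result = 20 + 18 = 38

The answer is 38.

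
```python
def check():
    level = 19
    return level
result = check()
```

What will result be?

Step 1: check() defines level = 19 in its local scope.
Step 2: return level finds the local variable level = 19.
Step 3: result = 19

The answer is 19.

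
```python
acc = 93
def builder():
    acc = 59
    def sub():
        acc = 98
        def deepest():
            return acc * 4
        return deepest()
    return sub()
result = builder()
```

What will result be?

Step 1: deepest() looks up acc through LEGB: not local, finds acc = 98 in enclosing sub().
Step 2: Returns 98 * 4 = 392.
Step 3: result = 392

The answer is 392.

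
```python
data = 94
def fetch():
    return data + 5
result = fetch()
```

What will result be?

Step 1: data = 94 is defined globally.
Step 2: fetch() looks up data from global scope = 94, then computes 94 + 5 = 99.
Step 3: result = 99

The answer is 99.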